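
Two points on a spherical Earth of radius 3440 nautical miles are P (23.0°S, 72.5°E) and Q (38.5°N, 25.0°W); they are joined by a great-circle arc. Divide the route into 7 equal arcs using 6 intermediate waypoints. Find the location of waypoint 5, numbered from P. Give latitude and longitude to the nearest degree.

≈ (26°N, 9°E)

Write both endpoints as unit vectors p₁, p₂ with components (cos φ cos λ, cos φ sin λ, sin φ).
The central angle between the endpoints is δ = arccos(p₁·p₂) ≈ 1.915 rad (109.7°).
Interpolate at f = 5/7 with slerp weights a = sin((1−f)δ)/sin δ ≈ 0.553, b = sin(fδ)/sin δ ≈ 1.040.
p = a·p₁ + b·p₂ ≈ (0.891, 0.141, 0.432); φ = arcsin(p_z) ≈ 25.58°, λ = atan2(p_y, p_x) ≈ 8.99°.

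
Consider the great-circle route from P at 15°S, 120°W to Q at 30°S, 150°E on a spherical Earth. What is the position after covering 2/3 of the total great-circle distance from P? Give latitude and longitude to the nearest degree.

Write both endpoints as unit vectors p₁, p₂ with components (cos φ cos λ, cos φ sin λ, sin φ).
The central angle between the endpoints is δ = arccos(p₁·p₂) ≈ 1.441 rad (82.6°).
Interpolate at f = 2/3 with slerp weights a = sin((1−f)δ)/sin δ ≈ 0.466, b = sin(fδ)/sin δ ≈ 0.827.
p = a·p₁ + b·p₂ ≈ (-0.845, -0.032, -0.534); φ = arcsin(p_z) ≈ -32.27°, λ = atan2(p_y, p_x) ≈ -177.84°.

≈ 32°S, 178°W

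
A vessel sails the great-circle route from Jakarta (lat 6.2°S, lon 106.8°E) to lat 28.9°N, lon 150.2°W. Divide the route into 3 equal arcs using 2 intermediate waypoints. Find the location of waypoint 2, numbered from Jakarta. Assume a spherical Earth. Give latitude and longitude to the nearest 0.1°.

≈ lat 23.8°N, lon 171.2°E

The haversine formula gives a central angle δ ≈ 1.821 rad (104.4°) between the endpoints.
Interpolate at f = 2/3 with slerp weights a = sin((1−f)δ)/sin δ ≈ 0.589, b = sin(fδ)/sin δ ≈ 0.967.
p = a·p₁ + b·p₂ ≈ (-0.904, 0.140, 0.404); φ = arcsin(p_z) ≈ 23.82°, λ = atan2(p_y, p_x) ≈ 171.22°.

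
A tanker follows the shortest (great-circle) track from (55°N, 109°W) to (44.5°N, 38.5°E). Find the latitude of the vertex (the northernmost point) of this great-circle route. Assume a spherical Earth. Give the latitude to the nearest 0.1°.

The great circle lies in the plane with unit normal n̂ = (p₁ × p₂)/|p₁ × p₂|.
Here n̂_z ≈ +0.226; the vertex latitude is φ_max = arccos|n̂_z| ≈ 76.9°.

≈ 76.9°N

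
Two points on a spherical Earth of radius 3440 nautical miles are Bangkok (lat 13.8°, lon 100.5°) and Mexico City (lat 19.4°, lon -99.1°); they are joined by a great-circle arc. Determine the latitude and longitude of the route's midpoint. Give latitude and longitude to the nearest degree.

≈ lat 60°, lon 176°

From cos δ = sin φ₁ sin φ₂ + cos φ₁ cos φ₂ cos Δλ, the central angle is δ ≈ 2.471 rad (141.6°).
Interpolate at f = 1/2 with slerp weights a = sin((1−f)δ)/sin δ ≈ 1.520, b = sin(fδ)/sin δ ≈ 1.520.
p = a·p₁ + b·p₂ ≈ (-0.496, 0.036, 0.868); φ = arcsin(p_z) ≈ 60.19°, λ = atan2(p_y, p_x) ≈ 175.88°.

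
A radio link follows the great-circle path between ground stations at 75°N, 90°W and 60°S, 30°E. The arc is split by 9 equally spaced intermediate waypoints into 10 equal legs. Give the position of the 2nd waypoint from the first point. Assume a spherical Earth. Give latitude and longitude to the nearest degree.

≈ 57°N, 22°W

Write both endpoints as unit vectors p₁, p₂ with components (cos φ cos λ, cos φ sin λ, sin φ).
The central angle between the endpoints is δ = arccos(p₁·p₂) ≈ 2.693 rad (154.3°).
Interpolate at f = 2/10 with slerp weights a = sin((1−f)δ)/sin δ ≈ 1.925, b = sin(fδ)/sin δ ≈ 1.184.
p = a·p₁ + b·p₂ ≈ (0.513, -0.202, 0.834); φ = arcsin(p_z) ≈ 56.56°, λ = atan2(p_y, p_x) ≈ -21.54°.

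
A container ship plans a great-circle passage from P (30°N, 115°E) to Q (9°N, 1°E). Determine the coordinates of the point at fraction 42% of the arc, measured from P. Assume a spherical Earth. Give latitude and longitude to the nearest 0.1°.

≈ (34.7°N, 62.2°E)

The haversine formula gives a central angle δ ≈ 1.844 rad (105.6°) between the endpoints.
Interpolate at f = 0.42 with slerp weights a = sin((1−f)δ)/sin δ ≈ 0.911, b = sin(fδ)/sin δ ≈ 0.726.
p = a·p₁ + b·p₂ ≈ (0.384, 0.727, 0.569); φ = arcsin(p_z) ≈ 34.68°, λ = atan2(p_y, p_x) ≈ 62.18°.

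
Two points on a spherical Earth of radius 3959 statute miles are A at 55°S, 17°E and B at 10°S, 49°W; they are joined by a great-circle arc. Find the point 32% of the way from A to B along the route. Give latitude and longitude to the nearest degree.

Convert each endpoint to a unit vector on the sphere (x = cos φ cos λ, y = cos φ sin λ, z = sin φ).
The central angle between the endpoints is δ = arccos(p₁·p₂) ≈ 1.190 rad (68.2°).
Interpolate at f = 0.32 with slerp weights a = sin((1−f)δ)/sin δ ≈ 0.780, b = sin(fδ)/sin δ ≈ 0.400.
p = a·p₁ + b·p₂ ≈ (0.686, -0.167, -0.708); φ = arcsin(p_z) ≈ -45.08°, λ = atan2(p_y, p_x) ≈ -13.66°.

≈ 45°S, 14°W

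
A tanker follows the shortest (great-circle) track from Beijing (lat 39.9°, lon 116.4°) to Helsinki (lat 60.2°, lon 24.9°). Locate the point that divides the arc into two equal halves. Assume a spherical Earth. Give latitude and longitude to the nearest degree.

Convert each endpoint to a unit vector on the sphere (x = cos φ cos λ, y = cos φ sin λ, z = sin φ).
The central angle between the endpoints is δ = arccos(p₁·p₂) ≈ 0.992 rad (56.9°).
Interpolate at f = 1/2 with slerp weights a = sin((1−f)δ)/sin δ ≈ 0.569, b = sin(fδ)/sin δ ≈ 0.569.
p = a·p₁ + b·p₂ ≈ (0.062, 0.510, 0.858); φ = arcsin(p_z) ≈ 59.10°, λ = atan2(p_y, p_x) ≈ 83.02°.

≈ lat 59°, lon 83°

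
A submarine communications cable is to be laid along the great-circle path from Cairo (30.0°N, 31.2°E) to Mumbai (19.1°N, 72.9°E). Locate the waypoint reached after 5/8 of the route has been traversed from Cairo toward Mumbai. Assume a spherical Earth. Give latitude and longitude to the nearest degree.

The haversine formula gives a central angle δ ≈ 0.685 rad (39.2°) between the endpoints.
Interpolate at f = 5/8 with slerp weights a = sin((1−f)δ)/sin δ ≈ 0.402, b = sin(fδ)/sin δ ≈ 0.656.
p = a·p₁ + b·p₂ ≈ (0.480, 0.773, 0.415); φ = arcsin(p_z) ≈ 24.55°, λ = atan2(p_y, p_x) ≈ 58.17°.

≈ 25°N, 58°E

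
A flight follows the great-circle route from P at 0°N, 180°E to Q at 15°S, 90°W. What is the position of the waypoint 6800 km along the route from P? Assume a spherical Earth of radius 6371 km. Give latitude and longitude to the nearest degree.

Write both endpoints as unit vectors p₁, p₂ with components (cos φ cos λ, cos φ sin λ, sin φ).
The central angle between the endpoints is δ = arccos(p₁·p₂) ≈ 1.571 rad (90.0°). The total great-circle distance is δ·R ≈ 1.571 × 6371 ≈ 10008 km, so the target fraction is f = 6800/10008 ≈ 0.679.
Interpolate at f ≈ 0.679 with slerp weights a = sin((1−f)δ)/sin δ ≈ 0.482, b = sin(fδ)/sin δ ≈ 0.876.
p = a·p₁ + b·p₂ ≈ (-0.482, -0.846, -0.227); φ = arcsin(p_z) ≈ -13.10°, λ = atan2(p_y, p_x) ≈ -119.69°.

≈ 13°S, 120°W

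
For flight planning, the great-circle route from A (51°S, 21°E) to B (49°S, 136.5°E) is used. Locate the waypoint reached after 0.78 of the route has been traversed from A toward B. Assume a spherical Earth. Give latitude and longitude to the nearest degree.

From cos δ = sin φ₁ sin φ₂ + cos φ₁ cos φ₂ cos Δλ, the central angle is δ ≈ 1.150 rad (65.9°).
Interpolate at f = 0.78 with slerp weights a = sin((1−f)δ)/sin δ ≈ 0.274, b = sin(fδ)/sin δ ≈ 0.856.
p = a·p₁ + b·p₂ ≈ (-0.246, 0.448, -0.859); φ = arcsin(p_z) ≈ -59.23°, λ = atan2(p_y, p_x) ≈ 118.78°.

≈ (59°S, 119°E)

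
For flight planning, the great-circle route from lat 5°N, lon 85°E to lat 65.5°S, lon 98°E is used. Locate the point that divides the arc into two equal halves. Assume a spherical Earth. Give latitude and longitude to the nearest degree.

≈ lat 30°S, lon 89°E

Convert each endpoint to a unit vector on the sphere (x = cos φ cos λ, y = cos φ sin λ, z = sin φ).
The central angle between the endpoints is δ = arccos(p₁·p₂) ≈ 1.242 rad (71.1°).
Interpolate at f = 1/2 with slerp weights a = sin((1−f)δ)/sin δ ≈ 0.615, b = sin(fδ)/sin δ ≈ 0.615.
p = a·p₁ + b·p₂ ≈ (0.018, 0.862, -0.506); φ = arcsin(p_z) ≈ -30.38°, λ = atan2(p_y, p_x) ≈ 88.81°.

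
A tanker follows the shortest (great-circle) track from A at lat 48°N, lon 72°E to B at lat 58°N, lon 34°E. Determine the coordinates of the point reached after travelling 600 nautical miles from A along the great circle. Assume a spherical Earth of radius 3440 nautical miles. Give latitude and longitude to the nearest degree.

Write both endpoints as unit vectors p₁, p₂ with components (cos φ cos λ, cos φ sin λ, sin φ).
The central angle between the endpoints is δ = arccos(p₁·p₂) ≈ 0.428 rad (24.5°). The total great-circle distance is δ·R ≈ 0.428 × 3440 ≈ 1474 nmi, so the target fraction is f = 600/1474 ≈ 0.407.
Interpolate at f ≈ 0.407 with slerp weights a = sin((1−f)δ)/sin δ ≈ 0.605, b = sin(fδ)/sin δ ≈ 0.418.
p = a·p₁ + b·p₂ ≈ (0.309, 0.509, 0.804); φ = arcsin(p_z) ≈ 53.49°, λ = atan2(p_y, p_x) ≈ 58.76°.

≈ lat 53°N, lon 59°E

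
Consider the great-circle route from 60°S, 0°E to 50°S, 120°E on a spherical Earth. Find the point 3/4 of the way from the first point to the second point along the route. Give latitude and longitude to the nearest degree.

Write both endpoints as unit vectors p₁, p₂ with components (cos φ cos λ, cos φ sin λ, sin φ).
The central angle between the endpoints is δ = arccos(p₁·p₂) ≈ 1.044 rad (59.8°).
Interpolate at f = 3/4 with slerp weights a = sin((1−f)δ)/sin δ ≈ 0.299, b = sin(fδ)/sin δ ≈ 0.816.
p = a·p₁ + b·p₂ ≈ (-0.113, 0.454, -0.884); φ = arcsin(p_z) ≈ -62.09°, λ = atan2(p_y, p_x) ≈ 103.97°.

≈ 62°S, 104°E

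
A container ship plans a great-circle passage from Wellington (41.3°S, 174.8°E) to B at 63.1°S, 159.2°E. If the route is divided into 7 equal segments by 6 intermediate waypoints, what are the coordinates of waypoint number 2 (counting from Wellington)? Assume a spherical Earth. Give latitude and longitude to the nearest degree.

≈ 48°S, 172°E

Write both endpoints as unit vectors p₁, p₂ with components (cos φ cos λ, cos φ sin λ, sin φ).
The central angle between the endpoints is δ = arccos(p₁·p₂) ≈ 0.413 rad (23.7°).
Interpolate at f = 2/7 with slerp weights a = sin((1−f)δ)/sin δ ≈ 0.724, b = sin(fδ)/sin δ ≈ 0.293.
p = a·p₁ + b·p₂ ≈ (-0.666, 0.096, -0.740); φ = arcsin(p_z) ≈ -47.70°, λ = atan2(p_y, p_x) ≈ 171.76°.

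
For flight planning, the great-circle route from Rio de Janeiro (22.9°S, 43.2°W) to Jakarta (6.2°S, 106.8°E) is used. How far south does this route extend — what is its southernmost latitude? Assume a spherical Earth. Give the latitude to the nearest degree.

The great circle lies in the plane with unit normal n̂ = (p₁ × p₂)/|p₁ × p₂|.
Here n̂_z ≈ +0.694; the vertex latitude is φ_max = arccos|n̂_z| ≈ 46.1°.
Check via Clairaut: cos φ_max = |cos φ₁| · sin C = cos(22.9°)·sin(131.2°) ≈ 0.694, again giving ≈ 46.1°.

≈ 46°S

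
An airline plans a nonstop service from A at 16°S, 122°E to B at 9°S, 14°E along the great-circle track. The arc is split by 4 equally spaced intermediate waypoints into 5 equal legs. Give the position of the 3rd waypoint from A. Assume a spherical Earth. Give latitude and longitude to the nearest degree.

≈ 19°S, 56°E

Convert each endpoint to a unit vector on the sphere (x = cos φ cos λ, y = cos φ sin λ, z = sin φ).
The central angle between the endpoints is δ = arccos(p₁·p₂) ≈ 1.824 rad (104.5°).
Interpolate at f = 3/5 with slerp weights a = sin((1−f)δ)/sin δ ≈ 0.688, b = sin(fδ)/sin δ ≈ 0.918.
p = a·p₁ + b·p₂ ≈ (0.529, 0.780, -0.333); φ = arcsin(p_z) ≈ -19.47°, λ = atan2(p_y, p_x) ≈ 55.88°.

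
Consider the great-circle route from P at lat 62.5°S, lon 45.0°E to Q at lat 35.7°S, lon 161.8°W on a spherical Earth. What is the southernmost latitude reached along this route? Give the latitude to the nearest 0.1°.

≈ 80.1°S

The great circle lies in the plane with unit normal n̂ = (p₁ × p₂)/|p₁ × p₂|.
Here n̂_z ≈ +0.172; the vertex latitude is φ_max = arccos|n̂_z| ≈ 80.1°.
Check via Clairaut: cos φ_max = |cos φ₁| · sin C = cos(62.5°)·sin(158.1°) ≈ 0.172, again giving ≈ 80.1°.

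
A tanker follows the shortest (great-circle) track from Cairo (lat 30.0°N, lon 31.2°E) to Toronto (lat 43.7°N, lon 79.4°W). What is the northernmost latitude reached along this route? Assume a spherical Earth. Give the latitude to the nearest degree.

The great circle lies in the plane with unit normal n̂ = (p₁ × p₂)/|p₁ × p₂|.
Here n̂_z ≈ -0.591; the vertex latitude is φ_max = arccos|n̂_z| ≈ 53.8°.

≈ 54°N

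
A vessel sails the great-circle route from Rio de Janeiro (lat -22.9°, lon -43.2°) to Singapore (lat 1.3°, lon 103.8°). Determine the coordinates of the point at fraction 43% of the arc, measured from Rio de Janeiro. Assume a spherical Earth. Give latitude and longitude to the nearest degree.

≈ lat -36°, lon 26°

Convert each endpoint to a unit vector on the sphere (x = cos φ cos λ, y = cos φ sin λ, z = sin φ).
The central angle between the endpoints is δ = arccos(p₁·p₂) ≈ 2.467 rad (141.4°).
Interpolate at f = 0.43 with slerp weights a = sin((1−f)δ)/sin δ ≈ 1.580, b = sin(fδ)/sin δ ≈ 1.398.
p = a·p₁ + b·p₂ ≈ (0.728, 0.361, -0.583); φ = arcsin(p_z) ≈ -35.68°, λ = atan2(p_y, p_x) ≈ 26.38°.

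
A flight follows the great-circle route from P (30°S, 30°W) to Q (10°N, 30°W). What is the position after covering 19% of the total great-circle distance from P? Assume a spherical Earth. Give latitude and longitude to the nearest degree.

Convert each endpoint to a unit vector on the sphere (x = cos φ cos λ, y = cos φ sin λ, z = sin φ).
The central angle between the endpoints is δ = arccos(p₁·p₂) ≈ 0.698 rad (40.0°).
Interpolate at f = 0.19 with slerp weights a = sin((1−f)δ)/sin δ ≈ 0.834, b = sin(fδ)/sin δ ≈ 0.206.
p = a·p₁ + b·p₂ ≈ (0.801, -0.462, -0.381); φ = arcsin(p_z) ≈ -22.40°, λ = atan2(p_y, p_x) ≈ -30.00°.

≈ (22°S, 30°W)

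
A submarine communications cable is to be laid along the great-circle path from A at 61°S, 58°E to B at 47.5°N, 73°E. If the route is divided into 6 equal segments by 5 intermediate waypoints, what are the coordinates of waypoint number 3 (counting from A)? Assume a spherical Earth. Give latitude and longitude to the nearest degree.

From cos δ = sin φ₁ sin φ₂ + cos φ₁ cos φ₂ cos Δλ, the central angle is δ ≈ 1.905 rad (109.2°).
Interpolate at f = 3/6 with slerp weights a = sin((1−f)δ)/sin δ ≈ 0.863, b = sin(fδ)/sin δ ≈ 0.863.
p = a·p₁ + b·p₂ ≈ (0.392, 0.912, -0.119); φ = arcsin(p_z) ≈ -6.81°, λ = atan2(p_y, p_x) ≈ 66.74°.

≈ 7°S, 67°E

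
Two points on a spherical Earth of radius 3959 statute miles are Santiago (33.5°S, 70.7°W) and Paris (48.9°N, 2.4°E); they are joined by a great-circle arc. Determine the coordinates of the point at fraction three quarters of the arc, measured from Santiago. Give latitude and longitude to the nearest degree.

≈ 31°N, 23°W

From cos δ = sin φ₁ sin φ₂ + cos φ₁ cos φ₂ cos Δλ, the central angle is δ ≈ 1.830 rad (104.9°).
Interpolate at f = 3/4 with slerp weights a = sin((1−f)δ)/sin δ ≈ 0.457, b = sin(fδ)/sin δ ≈ 1.014.
p = a·p₁ + b·p₂ ≈ (0.792, -0.332, 0.512); φ = arcsin(p_z) ≈ 30.81°, λ = atan2(p_y, p_x) ≈ -22.72°.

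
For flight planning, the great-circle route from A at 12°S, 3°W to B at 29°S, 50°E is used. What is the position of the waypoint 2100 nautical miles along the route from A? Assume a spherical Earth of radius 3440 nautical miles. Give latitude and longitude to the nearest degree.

≈ 25°S, 31°E

Convert each endpoint to a unit vector on the sphere (x = cos φ cos λ, y = cos φ sin λ, z = sin φ).
The central angle between the endpoints is δ = arccos(p₁·p₂) ≈ 0.908 rad (52.0°). The total great-circle distance is δ·R ≈ 0.908 × 3440 ≈ 3122 nmi, so the target fraction is f = 2100/3122 ≈ 0.673.
Interpolate at f ≈ 0.673 with slerp weights a = sin((1−f)δ)/sin δ ≈ 0.372, b = sin(fδ)/sin δ ≈ 0.727.
p = a·p₁ + b·p₂ ≈ (0.772, 0.468, -0.430); φ = arcsin(p_z) ≈ -25.46°, λ = atan2(p_y, p_x) ≈ 31.25°.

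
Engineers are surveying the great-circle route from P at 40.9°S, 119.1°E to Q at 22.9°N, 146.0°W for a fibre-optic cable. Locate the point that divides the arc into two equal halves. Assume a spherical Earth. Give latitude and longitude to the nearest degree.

From cos δ = sin φ₁ sin φ₂ + cos φ₁ cos φ₂ cos Δλ, the central angle is δ ≈ 1.890 rad (108.3°).
Interpolate at f = 1/2 with slerp weights a = sin((1−f)δ)/sin δ ≈ 0.854, b = sin(fδ)/sin δ ≈ 0.854.
p = a·p₁ + b·p₂ ≈ (-0.966, 0.124, -0.227); φ = arcsin(p_z) ≈ -13.11°, λ = atan2(p_y, p_x) ≈ 172.68°.

≈ 13°S, 173°E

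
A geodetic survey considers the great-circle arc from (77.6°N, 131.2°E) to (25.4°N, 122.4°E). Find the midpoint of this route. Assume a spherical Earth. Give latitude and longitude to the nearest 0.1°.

≈ (51.6°N, 124.1°E)

Write both endpoints as unit vectors p₁, p₂ with components (cos φ cos λ, cos φ sin λ, sin φ).
The central angle between the endpoints is δ = arccos(p₁·p₂) ≈ 0.914 rad (52.4°).
Interpolate at f = 1/2 with slerp weights a = sin((1−f)δ)/sin δ ≈ 0.557, b = sin(fδ)/sin δ ≈ 0.557.
p = a·p₁ + b·p₂ ≈ (-0.348, 0.515, 0.783); φ = arcsin(p_z) ≈ 51.55°, λ = atan2(p_y, p_x) ≈ 124.09°.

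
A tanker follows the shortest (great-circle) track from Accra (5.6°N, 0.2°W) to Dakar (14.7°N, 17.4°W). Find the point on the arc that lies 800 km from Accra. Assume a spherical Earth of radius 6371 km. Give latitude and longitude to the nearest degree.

Convert each endpoint to a unit vector on the sphere (x = cos φ cos λ, y = cos φ sin λ, z = sin φ).
The central angle between the endpoints is δ = arccos(p₁·p₂) ≈ 0.335 rad (19.2°). The total great-circle distance is δ·R ≈ 0.335 × 6371 ≈ 2135 km, so the target fraction is f = 800/2135 ≈ 0.375.
Interpolate at f ≈ 0.375 with slerp weights a = sin((1−f)δ)/sin δ ≈ 0.633, b = sin(fδ)/sin δ ≈ 0.381.
p = a·p₁ + b·p₂ ≈ (0.981, -0.112, 0.158); φ = arcsin(p_z) ≈ 9.11°, λ = atan2(p_y, p_x) ≈ -6.53°.

≈ 9°N, 7°W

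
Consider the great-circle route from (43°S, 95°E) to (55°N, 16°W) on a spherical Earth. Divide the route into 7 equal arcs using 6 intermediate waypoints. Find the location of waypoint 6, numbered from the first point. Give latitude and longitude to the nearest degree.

Write both endpoints as unit vectors p₁, p₂ with components (cos φ cos λ, cos φ sin λ, sin φ).
The central angle between the endpoints is δ = arccos(p₁·p₂) ≈ 2.359 rad (135.2°).
Interpolate at f = 6/7 with slerp weights a = sin((1−f)δ)/sin δ ≈ 0.469, b = sin(fδ)/sin δ ≈ 1.276.
p = a·p₁ + b·p₂ ≈ (0.674, 0.140, 0.726); φ = arcsin(p_z) ≈ 46.52°, λ = atan2(p_y, p_x) ≈ 11.72°.

≈ (47°N, 12°E)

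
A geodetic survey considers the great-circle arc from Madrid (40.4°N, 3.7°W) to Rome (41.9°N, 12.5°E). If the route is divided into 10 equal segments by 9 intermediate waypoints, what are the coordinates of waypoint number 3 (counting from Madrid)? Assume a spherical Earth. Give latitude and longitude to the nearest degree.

≈ (41°N, 1°E)

Write both endpoints as unit vectors p₁, p₂ with components (cos φ cos λ, cos φ sin λ, sin φ).
The central angle between the endpoints is δ = arccos(p₁·p₂) ≈ 0.214 rad (12.3°).
Interpolate at f = 3/10 with slerp weights a = sin((1−f)δ)/sin δ ≈ 0.703, b = sin(fδ)/sin δ ≈ 0.302.
p = a·p₁ + b·p₂ ≈ (0.754, 0.014, 0.657); φ = arcsin(p_z) ≈ 41.09°, λ = atan2(p_y, p_x) ≈ 1.07°.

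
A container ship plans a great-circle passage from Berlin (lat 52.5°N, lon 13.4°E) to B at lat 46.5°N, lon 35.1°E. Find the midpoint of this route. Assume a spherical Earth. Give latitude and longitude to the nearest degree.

≈ lat 50°N, lon 25°E

Write both endpoints as unit vectors p₁, p₂ with components (cos φ cos λ, cos φ sin λ, sin φ).
The central angle between the endpoints is δ = arccos(p₁·p₂) ≈ 0.266 rad (15.2°).
Interpolate at f = 1/2 with slerp weights a = sin((1−f)δ)/sin δ ≈ 0.504, b = sin(fδ)/sin δ ≈ 0.504.
p = a·p₁ + b·p₂ ≈ (0.583, 0.271, 0.766); φ = arcsin(p_z) ≈ 50.01°, λ = atan2(p_y, p_x) ≈ 24.92°.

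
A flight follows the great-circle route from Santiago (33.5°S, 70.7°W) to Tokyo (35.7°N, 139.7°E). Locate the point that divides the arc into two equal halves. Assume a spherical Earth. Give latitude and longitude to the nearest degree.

≈ 4°N, 143°W

Convert each endpoint to a unit vector on the sphere (x = cos φ cos λ, y = cos φ sin λ, z = sin φ).
The central angle between the endpoints is δ = arccos(p₁·p₂) ≈ 2.705 rad (155.0°).
Interpolate at f = 1/2 with slerp weights a = sin((1−f)δ)/sin δ ≈ 2.308, b = sin(fδ)/sin δ ≈ 2.308.
p = a·p₁ + b·p₂ ≈ (-0.793, -0.604, 0.073); φ = arcsin(p_z) ≈ 4.18°, λ = atan2(p_y, p_x) ≈ -142.71°.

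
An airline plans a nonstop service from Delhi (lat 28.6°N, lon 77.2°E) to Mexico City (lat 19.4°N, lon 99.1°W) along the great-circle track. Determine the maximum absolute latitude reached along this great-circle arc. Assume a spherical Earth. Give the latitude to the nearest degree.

≈ 86°N

The great circle lies in the plane with unit normal n̂ = (p₁ × p₂)/|p₁ × p₂|.
Here n̂_z ≈ -0.072; the vertex latitude is φ_max = arccos|n̂_z| ≈ 85.9°.
Check via Clairaut: cos φ_max = |cos φ₁| · sin C = cos(28.6°)·sin(4.7°) ≈ 0.072, again giving ≈ 85.9°.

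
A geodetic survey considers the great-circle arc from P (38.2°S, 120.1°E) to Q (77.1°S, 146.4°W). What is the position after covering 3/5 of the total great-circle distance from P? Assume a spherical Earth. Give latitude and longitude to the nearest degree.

≈ (68°S, 143°E)

The haversine formula gives a central angle δ ≈ 0.937 rad (53.7°) between the endpoints.
Interpolate at f = 3/5 with slerp weights a = sin((1−f)δ)/sin δ ≈ 0.454, b = sin(fδ)/sin δ ≈ 0.662.
p = a·p₁ + b·p₂ ≈ (-0.302, 0.227, -0.926); φ = arcsin(p_z) ≈ -67.79°, λ = atan2(p_y, p_x) ≈ 143.06°.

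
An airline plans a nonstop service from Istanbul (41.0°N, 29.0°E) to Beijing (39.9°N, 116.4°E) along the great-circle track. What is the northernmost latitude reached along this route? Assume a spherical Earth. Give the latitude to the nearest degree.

≈ 50°N

The great circle lies in the plane with unit normal n̂ = (p₁ × p₂)/|p₁ × p₂|.
Here n̂_z ≈ +0.647; the vertex latitude is φ_max = arccos|n̂_z| ≈ 49.7°.
Check via Clairaut: cos φ_max = |cos φ₁| · sin C = cos(41.0°)·sin(59.0°) ≈ 0.647, again giving ≈ 49.7°.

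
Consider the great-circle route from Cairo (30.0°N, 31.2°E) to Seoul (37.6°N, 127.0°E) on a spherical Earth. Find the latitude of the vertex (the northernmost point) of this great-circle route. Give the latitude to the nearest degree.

≈ 45°N

The great circle lies in the plane with unit normal n̂ = (p₁ × p₂)/|p₁ × p₂|.
Here n̂_z ≈ +0.702; the vertex latitude is φ_max = arccos|n̂_z| ≈ 45.4°.
Check via Clairaut: cos φ_max = |cos φ₁| · sin C = cos(30.0°)·sin(54.2°) ≈ 0.702, again giving ≈ 45.4°.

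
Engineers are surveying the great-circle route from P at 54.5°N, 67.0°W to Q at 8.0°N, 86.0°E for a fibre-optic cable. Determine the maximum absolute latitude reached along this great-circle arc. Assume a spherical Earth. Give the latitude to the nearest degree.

The great circle lies in the plane with unit normal n̂ = (p₁ × p₂)/|p₁ × p₂|.
Here n̂_z ≈ +0.285; the vertex latitude is φ_max = arccos|n̂_z| ≈ 73.5°.
Check via Clairaut: cos φ_max = |cos φ₁| · sin C = cos(54.5°)·sin(29.4°) ≈ 0.285, again giving ≈ 73.5°.

≈ 73°N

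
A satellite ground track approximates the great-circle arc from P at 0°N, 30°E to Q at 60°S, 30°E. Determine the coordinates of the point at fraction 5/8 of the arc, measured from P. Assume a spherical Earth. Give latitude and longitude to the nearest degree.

≈ 37°S, 30°E

The haversine formula gives a central angle δ ≈ 1.047 rad (60.0°) between the endpoints.
Interpolate at f = 5/8 with slerp weights a = sin((1−f)δ)/sin δ ≈ 0.442, b = sin(fδ)/sin δ ≈ 0.703.
p = a·p₁ + b·p₂ ≈ (0.687, 0.397, -0.609); φ = arcsin(p_z) ≈ -37.50°, λ = atan2(p_y, p_x) ≈ 30.00°.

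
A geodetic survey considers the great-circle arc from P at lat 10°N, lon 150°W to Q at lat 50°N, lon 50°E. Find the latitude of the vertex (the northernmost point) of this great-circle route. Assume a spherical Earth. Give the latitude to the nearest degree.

≈ 76°N

The great circle lies in the plane with unit normal n̂ = (p₁ × p₂)/|p₁ × p₂|.
Here n̂_z ≈ -0.244; the vertex latitude is φ_max = arccos|n̂_z| ≈ 75.9°.
Check via Clairaut: cos φ_max = |cos φ₁| · sin C = cos(10.0°)·sin(14.4°) ≈ 0.244, again giving ≈ 75.9°.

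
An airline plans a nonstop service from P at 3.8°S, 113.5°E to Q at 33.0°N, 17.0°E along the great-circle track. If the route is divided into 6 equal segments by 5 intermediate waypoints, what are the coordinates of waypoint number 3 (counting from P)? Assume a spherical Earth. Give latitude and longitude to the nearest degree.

≈ 21°N, 71°E

Write both endpoints as unit vectors p₁, p₂ with components (cos φ cos λ, cos φ sin λ, sin φ).
The central angle between the endpoints is δ = arccos(p₁·p₂) ≈ 1.702 rad (97.5°).
Interpolate at f = 3/6 with slerp weights a = sin((1−f)δ)/sin δ ≈ 0.758, b = sin(fδ)/sin δ ≈ 0.758.
p = a·p₁ + b·p₂ ≈ (0.307, 0.880, 0.363); φ = arcsin(p_z) ≈ 21.27°, λ = atan2(p_y, p_x) ≈ 70.80°.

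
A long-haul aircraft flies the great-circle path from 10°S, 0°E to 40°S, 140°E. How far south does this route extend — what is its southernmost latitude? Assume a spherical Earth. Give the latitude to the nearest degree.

≈ 57°S

The great circle lies in the plane with unit normal n̂ = (p₁ × p₂)/|p₁ × p₂|.
Here n̂_z ≈ +0.548; the vertex latitude is φ_max = arccos|n̂_z| ≈ 56.8°.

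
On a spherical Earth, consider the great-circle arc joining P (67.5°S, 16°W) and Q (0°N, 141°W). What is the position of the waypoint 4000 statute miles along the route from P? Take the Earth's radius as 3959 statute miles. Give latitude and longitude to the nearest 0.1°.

Convert each endpoint to a unit vector on the sphere (x = cos φ cos λ, y = cos φ sin λ, z = sin φ).
The central angle between the endpoints is δ = arccos(p₁·p₂) ≈ 1.792 rad (102.7°). The total great-circle distance is δ·R ≈ 1.792 × 3959 ≈ 7095 mi, so the target fraction is f = 4000/7095 ≈ 0.564.
Interpolate at f ≈ 0.564 with slerp weights a = sin((1−f)δ)/sin δ ≈ 0.722, b = sin(fδ)/sin δ ≈ 0.868.
p = a·p₁ + b·p₂ ≈ (-0.409, -0.623, -0.667); φ = arcsin(p_z) ≈ -41.85°, λ = atan2(p_y, p_x) ≈ -123.31°.

≈ (41.8°S, 123.3°W)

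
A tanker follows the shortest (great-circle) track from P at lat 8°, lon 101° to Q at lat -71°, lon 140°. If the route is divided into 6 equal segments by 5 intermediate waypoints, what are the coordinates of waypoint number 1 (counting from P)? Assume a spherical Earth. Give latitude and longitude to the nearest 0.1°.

Convert each endpoint to a unit vector on the sphere (x = cos φ cos λ, y = cos φ sin λ, z = sin φ).
The central angle between the endpoints is δ = arccos(p₁·p₂) ≈ 1.452 rad (83.2°).
Interpolate at f = 1/6 with slerp weights a = sin((1−f)δ)/sin δ ≈ 0.942, b = sin(fδ)/sin δ ≈ 0.241.
p = a·p₁ + b·p₂ ≈ (-0.238, 0.966, -0.097); φ = arcsin(p_z) ≈ -5.57°, λ = atan2(p_y, p_x) ≈ 103.85°.

≈ lat -5.6°, lon 103.8°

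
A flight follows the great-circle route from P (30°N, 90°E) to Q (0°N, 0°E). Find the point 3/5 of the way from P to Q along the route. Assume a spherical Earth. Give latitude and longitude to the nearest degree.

Write both endpoints as unit vectors p₁, p₂ with components (cos φ cos λ, cos φ sin λ, sin φ).
The central angle between the endpoints is δ = arccos(p₁·p₂) ≈ 1.571 rad (90.0°).
Interpolate at f = 3/5 with slerp weights a = sin((1−f)δ)/sin δ ≈ 0.588, b = sin(fδ)/sin δ ≈ 0.809.
p = a·p₁ + b·p₂ ≈ (0.809, 0.509, 0.294); φ = arcsin(p_z) ≈ 17.09°, λ = atan2(p_y, p_x) ≈ 32.18°.

≈ (17°N, 32°E)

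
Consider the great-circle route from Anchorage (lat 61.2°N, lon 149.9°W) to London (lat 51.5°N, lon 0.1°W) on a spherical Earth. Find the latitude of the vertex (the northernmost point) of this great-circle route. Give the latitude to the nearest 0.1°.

≈ 80.4°N

The great circle lies in the plane with unit normal n̂ = (p₁ × p₂)/|p₁ × p₂|.
Here n̂_z ≈ +0.167; the vertex latitude is φ_max = arccos|n̂_z| ≈ 80.4°.
Check via Clairaut: cos φ_max = |cos φ₁| · sin C = cos(61.2°)·sin(20.3°) ≈ 0.167, again giving ≈ 80.4°.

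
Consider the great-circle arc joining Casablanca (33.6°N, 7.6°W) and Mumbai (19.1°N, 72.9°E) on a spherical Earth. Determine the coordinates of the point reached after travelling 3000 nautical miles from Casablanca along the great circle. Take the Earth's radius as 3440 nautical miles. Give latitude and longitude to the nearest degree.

Convert each endpoint to a unit vector on the sphere (x = cos φ cos λ, y = cos φ sin λ, z = sin φ).
The central angle between the endpoints is δ = arccos(p₁·p₂) ≈ 1.255 rad (71.9°). The total great-circle distance is δ·R ≈ 1.255 × 3440 ≈ 4316 nmi, so the target fraction is f = 3000/4316 ≈ 0.695.
Interpolate at f ≈ 0.695 with slerp weights a = sin((1−f)δ)/sin δ ≈ 0.393, b = sin(fδ)/sin δ ≈ 0.806.
p = a·p₁ + b·p₂ ≈ (0.548, 0.684, 0.481); φ = arcsin(p_z) ≈ 28.75°, λ = atan2(p_y, p_x) ≈ 51.31°.

≈ 29°N, 51°E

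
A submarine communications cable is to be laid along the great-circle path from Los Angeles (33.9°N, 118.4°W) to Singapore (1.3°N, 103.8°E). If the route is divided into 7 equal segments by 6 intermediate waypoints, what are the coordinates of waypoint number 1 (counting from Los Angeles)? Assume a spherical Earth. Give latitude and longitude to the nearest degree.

≈ (42°N, 139°W)

The haversine formula gives a central angle δ ≈ 2.217 rad (127.0°) between the endpoints.
Interpolate at f = 1/7 with slerp weights a = sin((1−f)δ)/sin δ ≈ 1.185, b = sin(fδ)/sin δ ≈ 0.390.
p = a·p₁ + b·p₂ ≈ (-0.561, -0.487, 0.670); φ = arcsin(p_z) ≈ 42.05°, λ = atan2(p_y, p_x) ≈ -139.06°.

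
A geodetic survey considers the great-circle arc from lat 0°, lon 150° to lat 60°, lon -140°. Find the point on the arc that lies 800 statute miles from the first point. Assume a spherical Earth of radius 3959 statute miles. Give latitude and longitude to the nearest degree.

≈ lat 10°, lon 156°

Convert each endpoint to a unit vector on the sphere (x = cos φ cos λ, y = cos φ sin λ, z = sin φ).
The central angle between the endpoints is δ = arccos(p₁·p₂) ≈ 1.399 rad (80.2°). The total great-circle distance is δ·R ≈ 1.399 × 3959 ≈ 5538 mi, so the target fraction is f = 800/5538 ≈ 0.144.
Interpolate at f ≈ 0.144 with slerp weights a = sin((1−f)δ)/sin δ ≈ 0.945, b = sin(fδ)/sin δ ≈ 0.204.
p = a·p₁ + b·p₂ ≈ (-0.896, 0.407, 0.176); φ = arcsin(p_z) ≈ 10.16°, λ = atan2(p_y, p_x) ≈ 155.58°.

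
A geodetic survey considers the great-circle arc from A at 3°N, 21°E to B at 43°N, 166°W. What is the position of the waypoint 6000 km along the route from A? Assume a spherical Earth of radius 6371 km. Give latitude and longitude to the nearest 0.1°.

≈ 56.3°N, 31.3°E

Write both endpoints as unit vectors p₁, p₂ with components (cos φ cos λ, cos φ sin λ, sin φ).
The central angle between the endpoints is δ = arccos(p₁·p₂) ≈ 2.331 rad (133.6°). The total great-circle distance is δ·R ≈ 2.331 × 6371 ≈ 14852 km, so the target fraction is f = 6000/14852 ≈ 0.404.
Interpolate at f ≈ 0.404 with slerp weights a = sin((1−f)δ)/sin δ ≈ 1.358, b = sin(fδ)/sin δ ≈ 1.116.
p = a·p₁ + b·p₂ ≈ (0.474, 0.288, 0.832); φ = arcsin(p_z) ≈ 56.32°, λ = atan2(p_y, p_x) ≈ 31.33°.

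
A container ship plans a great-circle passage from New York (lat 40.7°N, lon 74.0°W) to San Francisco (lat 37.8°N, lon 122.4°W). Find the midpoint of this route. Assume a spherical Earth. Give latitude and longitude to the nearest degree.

The haversine formula gives a central angle δ ≈ 0.648 rad (37.1°) between the endpoints.
Interpolate at f = 1/2 with slerp weights a = sin((1−f)δ)/sin δ ≈ 0.527, b = sin(fδ)/sin δ ≈ 0.527.
p = a·p₁ + b·p₂ ≈ (-0.113, -0.736, 0.667); φ = arcsin(p_z) ≈ 41.85°, λ = atan2(p_y, p_x) ≈ -98.73°.

≈ lat 42°N, lon 99°W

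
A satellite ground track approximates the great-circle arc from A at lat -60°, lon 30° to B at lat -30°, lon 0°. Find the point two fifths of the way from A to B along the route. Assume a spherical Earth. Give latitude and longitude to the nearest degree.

Convert each endpoint to a unit vector on the sphere (x = cos φ cos λ, y = cos φ sin λ, z = sin φ).
The central angle between the endpoints is δ = arccos(p₁·p₂) ≈ 0.630 rad (36.1°).
Interpolate at f = 2/5 with slerp weights a = sin((1−f)δ)/sin δ ≈ 0.626, b = sin(fδ)/sin δ ≈ 0.423.
p = a·p₁ + b·p₂ ≈ (0.638, 0.157, -0.754); φ = arcsin(p_z) ≈ -48.95°, λ = atan2(p_y, p_x) ≈ 13.80°.

≈ lat -49°, lon 14°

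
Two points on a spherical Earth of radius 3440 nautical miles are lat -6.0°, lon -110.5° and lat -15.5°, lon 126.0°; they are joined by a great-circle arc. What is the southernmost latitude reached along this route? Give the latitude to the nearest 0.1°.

The great circle lies in the plane with unit normal n̂ = (p₁ × p₂)/|p₁ × p₂|.
Here n̂_z ≈ -0.923; the vertex latitude is φ_max = arccos|n̂_z| ≈ 22.6°.
Check via Clairaut: cos φ_max = |cos φ₁| · sin C = cos(6.0°)·sin(111.8°) ≈ 0.923, again giving ≈ 22.6°.

≈ -22.6°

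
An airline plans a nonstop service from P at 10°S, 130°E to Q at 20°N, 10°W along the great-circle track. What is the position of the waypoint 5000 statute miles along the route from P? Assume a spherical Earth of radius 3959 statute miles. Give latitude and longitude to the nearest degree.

Write both endpoints as unit vectors p₁, p₂ with components (cos φ cos λ, cos φ sin λ, sin φ).
The central angle between the endpoints is δ = arccos(p₁·p₂) ≈ 2.447 rad (140.2°). The total great-circle distance is δ·R ≈ 2.447 × 3959 ≈ 9688 mi, so the target fraction is f = 5000/9688 ≈ 0.516.
Interpolate at f ≈ 0.516 with slerp weights a = sin((1−f)δ)/sin δ ≈ 1.447, b = sin(fδ)/sin δ ≈ 1.489.
p = a·p₁ + b·p₂ ≈ (0.462, 0.849, 0.258); φ = arcsin(p_z) ≈ 14.95°, λ = atan2(p_y, p_x) ≈ 61.44°.

≈ 15°N, 61°E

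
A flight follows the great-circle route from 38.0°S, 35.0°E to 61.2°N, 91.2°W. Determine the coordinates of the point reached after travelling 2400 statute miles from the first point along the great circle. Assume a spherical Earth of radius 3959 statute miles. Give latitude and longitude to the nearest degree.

≈ 8°S, 15°E

Convert each endpoint to a unit vector on the sphere (x = cos φ cos λ, y = cos φ sin λ, z = sin φ).
The central angle between the endpoints is δ = arccos(p₁·p₂) ≈ 2.440 rad (139.8°). The total great-circle distance is δ·R ≈ 2.440 × 3959 ≈ 9659 mi, so the target fraction is f = 2400/9659 ≈ 0.248.
Interpolate at f ≈ 0.248 with slerp weights a = sin((1−f)δ)/sin δ ≈ 1.496, b = sin(fδ)/sin δ ≈ 0.883.
p = a·p₁ + b·p₂ ≈ (0.957, 0.251, -0.148); φ = arcsin(p_z) ≈ -8.48°, λ = atan2(p_y, p_x) ≈ 14.70°.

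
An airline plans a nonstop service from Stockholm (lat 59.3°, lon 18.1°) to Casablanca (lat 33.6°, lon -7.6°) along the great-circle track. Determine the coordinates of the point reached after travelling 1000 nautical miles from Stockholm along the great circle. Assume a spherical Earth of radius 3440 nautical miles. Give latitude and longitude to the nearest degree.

≈ lat 46°, lon 1°

Write both endpoints as unit vectors p₁, p₂ with components (cos φ cos λ, cos φ sin λ, sin φ).
The central angle between the endpoints is δ = arccos(p₁·p₂) ≈ 0.537 rad (30.8°). The total great-circle distance is δ·R ≈ 0.537 × 3440 ≈ 1849 nmi, so the target fraction is f = 1000/1849 ≈ 0.541.
Interpolate at f ≈ 0.541 with slerp weights a = sin((1−f)δ)/sin δ ≈ 0.477, b = sin(fδ)/sin δ ≈ 0.560.
p = a·p₁ + b·p₂ ≈ (0.694, 0.014, 0.720); φ = arcsin(p_z) ≈ 46.06°, λ = atan2(p_y, p_x) ≈ 1.16°.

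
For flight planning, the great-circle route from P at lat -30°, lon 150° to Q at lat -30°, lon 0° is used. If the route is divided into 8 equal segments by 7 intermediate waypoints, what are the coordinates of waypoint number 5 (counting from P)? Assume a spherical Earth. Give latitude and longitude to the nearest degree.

Write both endpoints as unit vectors p₁, p₂ with components (cos φ cos λ, cos φ sin λ, sin φ).
The central angle between the endpoints is δ = arccos(p₁·p₂) ≈ 1.982 rad (113.5°).
Interpolate at f = 5/8 with slerp weights a = sin((1−f)δ)/sin δ ≈ 0.738, b = sin(fδ)/sin δ ≈ 1.031.
p = a·p₁ + b·p₂ ≈ (0.339, 0.320, -0.885); φ = arcsin(p_z) ≈ -62.21°, λ = atan2(p_y, p_x) ≈ 43.27°.

≈ lat -62°, lon 43°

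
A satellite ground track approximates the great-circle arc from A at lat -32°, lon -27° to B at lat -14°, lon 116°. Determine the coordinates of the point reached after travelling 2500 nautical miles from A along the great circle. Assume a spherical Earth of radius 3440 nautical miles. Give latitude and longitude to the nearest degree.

≈ lat -54°, lon 23°

Convert each endpoint to a unit vector on the sphere (x = cos φ cos λ, y = cos φ sin λ, z = sin φ).
The central angle between the endpoints is δ = arccos(p₁·p₂) ≈ 2.128 rad (121.9°). The total great-circle distance is δ·R ≈ 2.128 × 3440 ≈ 7321 nmi, so the target fraction is f = 2500/7321 ≈ 0.341.
Interpolate at f ≈ 0.341 with slerp weights a = sin((1−f)δ)/sin δ ≈ 1.161, b = sin(fδ)/sin δ ≈ 0.783.
p = a·p₁ + b·p₂ ≈ (0.545, 0.236, -0.805); φ = arcsin(p_z) ≈ -53.60°, λ = atan2(p_y, p_x) ≈ 23.40°.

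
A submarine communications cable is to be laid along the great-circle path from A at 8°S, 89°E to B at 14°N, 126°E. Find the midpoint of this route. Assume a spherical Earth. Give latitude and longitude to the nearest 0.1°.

≈ 3.2°N, 107.3°E

From cos δ = sin φ₁ sin φ₂ + cos φ₁ cos φ₂ cos Δλ, the central angle is δ ≈ 0.747 rad (42.8°).
Interpolate at f = 1/2 with slerp weights a = sin((1−f)δ)/sin δ ≈ 0.537, b = sin(fδ)/sin δ ≈ 0.537.
p = a·p₁ + b·p₂ ≈ (-0.297, 0.953, 0.055); φ = arcsin(p_z) ≈ 3.16°, λ = atan2(p_y, p_x) ≈ 107.30°.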